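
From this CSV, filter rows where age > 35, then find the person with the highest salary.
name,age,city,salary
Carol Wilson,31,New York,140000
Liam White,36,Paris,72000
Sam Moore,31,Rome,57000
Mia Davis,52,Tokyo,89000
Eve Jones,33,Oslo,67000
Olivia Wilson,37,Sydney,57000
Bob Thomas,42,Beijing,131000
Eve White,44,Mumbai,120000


Filter: age > 35
Sort by: salary (descending)

Filtered records (5):
  Bob Thomas, age 42, salary $131000
  Eve White, age 44, salary $120000
  Mia Davis, age 52, salary $89000
  Liam White, age 36, salary $72000
  Olivia Wilson, age 37, salary $57000

Highest salary: Bob Thomas ($131000)

Bob Thomas


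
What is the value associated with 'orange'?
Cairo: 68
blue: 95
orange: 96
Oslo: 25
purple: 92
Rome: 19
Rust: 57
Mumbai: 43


Looking up key 'orange'
Value: 96

96


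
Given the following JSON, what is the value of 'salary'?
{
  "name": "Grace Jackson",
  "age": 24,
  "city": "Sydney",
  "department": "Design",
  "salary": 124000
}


Looking up field 'salary'
Value: 124000

124000


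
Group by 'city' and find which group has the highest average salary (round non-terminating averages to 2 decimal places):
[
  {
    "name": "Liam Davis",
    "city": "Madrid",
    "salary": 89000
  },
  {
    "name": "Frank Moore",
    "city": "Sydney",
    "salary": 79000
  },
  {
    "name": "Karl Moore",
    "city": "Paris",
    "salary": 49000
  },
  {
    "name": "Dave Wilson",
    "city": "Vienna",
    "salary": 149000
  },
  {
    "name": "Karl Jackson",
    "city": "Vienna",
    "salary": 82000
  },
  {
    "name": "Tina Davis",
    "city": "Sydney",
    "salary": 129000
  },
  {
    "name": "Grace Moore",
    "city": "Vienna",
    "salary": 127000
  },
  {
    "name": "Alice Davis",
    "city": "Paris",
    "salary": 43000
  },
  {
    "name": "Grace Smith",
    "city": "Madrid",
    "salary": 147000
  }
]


Group by: city

Groups:
  Madrid: 2 people, avg salary = 236000/2 = $118000
  Paris: 2 people, avg salary = 92000/2 = $46000
  Sydney: 2 people, avg salary = 208000/2 = $104000
  Vienna: 3 people, avg salary = 358000/3 ≈ $119333.33

Highest average salary: Vienna (≈$119333.33)

Vienna (≈$119333.33)


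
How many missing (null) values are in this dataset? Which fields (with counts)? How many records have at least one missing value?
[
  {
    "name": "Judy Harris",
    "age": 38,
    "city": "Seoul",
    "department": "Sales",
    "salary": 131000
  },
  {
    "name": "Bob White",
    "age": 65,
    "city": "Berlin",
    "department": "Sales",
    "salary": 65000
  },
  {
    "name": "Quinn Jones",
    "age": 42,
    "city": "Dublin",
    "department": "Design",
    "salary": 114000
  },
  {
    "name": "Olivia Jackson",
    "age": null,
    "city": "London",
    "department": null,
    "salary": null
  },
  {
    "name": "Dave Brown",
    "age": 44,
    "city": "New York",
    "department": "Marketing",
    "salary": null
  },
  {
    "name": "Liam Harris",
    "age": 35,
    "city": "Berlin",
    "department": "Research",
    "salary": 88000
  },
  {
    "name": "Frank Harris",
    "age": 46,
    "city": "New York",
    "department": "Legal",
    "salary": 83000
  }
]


Checking for missing (null) values in 7 records:

  Judy Harris: complete
  Bob White: complete
  Quinn Jones: complete
  Olivia Jackson: age, department, salary
  Dave Brown: salary
  Liam Harris: complete
  Frank Harris: complete

Per field:
  name: 0 missing
  age: 1 missing
  city: 0 missing
  department: 1 missing
  salary: 2 missing

Total missing values: 4
Records with any missing: 2

4 missing values (age: 1, department: 1, salary: 2); 2 incomplete records


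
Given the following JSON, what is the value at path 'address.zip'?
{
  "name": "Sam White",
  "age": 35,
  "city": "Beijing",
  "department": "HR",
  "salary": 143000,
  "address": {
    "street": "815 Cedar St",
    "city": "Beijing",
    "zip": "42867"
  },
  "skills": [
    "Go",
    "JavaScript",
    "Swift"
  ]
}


Query: address.zip
Path: address -> zip
Value: 42867

42867


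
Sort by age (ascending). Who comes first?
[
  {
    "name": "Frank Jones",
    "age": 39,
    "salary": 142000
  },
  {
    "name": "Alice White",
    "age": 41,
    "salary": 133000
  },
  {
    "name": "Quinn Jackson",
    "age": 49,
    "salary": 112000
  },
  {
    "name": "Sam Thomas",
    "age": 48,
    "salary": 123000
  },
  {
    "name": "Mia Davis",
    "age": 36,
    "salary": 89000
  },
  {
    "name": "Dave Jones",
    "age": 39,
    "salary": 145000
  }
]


Sort by: age (ascending)

Sorted order:
  1. Mia Davis (age = 36)
  2. Frank Jones (age = 39)
  3. Dave Jones (age = 39)
  4. Alice White (age = 41)
  5. Sam Thomas (age = 48)
  6. Quinn Jackson (age = 49)

First: Mia Davis

Mia Davis


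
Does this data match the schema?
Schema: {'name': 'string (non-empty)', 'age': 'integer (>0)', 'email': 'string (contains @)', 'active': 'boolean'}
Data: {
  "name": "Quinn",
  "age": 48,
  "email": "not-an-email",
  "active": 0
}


Validating each field against schema:
  name: OK (non-empty string)
  age: OK (positive integer)
  email: FAIL ("not-an-email" does not contain @)
  active: FAIL (0 is not a boolean)

Result: INVALID (2 errors: email, active)

INVALID (2 errors: email, active)


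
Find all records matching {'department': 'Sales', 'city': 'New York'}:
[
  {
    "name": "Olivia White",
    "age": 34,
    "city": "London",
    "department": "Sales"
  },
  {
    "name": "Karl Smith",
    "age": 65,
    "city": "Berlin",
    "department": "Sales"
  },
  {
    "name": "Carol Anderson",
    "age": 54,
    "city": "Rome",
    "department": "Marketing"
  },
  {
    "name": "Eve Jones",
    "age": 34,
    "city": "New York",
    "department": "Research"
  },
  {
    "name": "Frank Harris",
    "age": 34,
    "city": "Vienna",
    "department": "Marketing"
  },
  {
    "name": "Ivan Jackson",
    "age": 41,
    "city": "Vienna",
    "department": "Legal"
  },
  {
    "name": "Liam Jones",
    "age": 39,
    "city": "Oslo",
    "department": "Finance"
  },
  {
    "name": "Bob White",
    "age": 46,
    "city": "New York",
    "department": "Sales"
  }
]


Search criteria: {'department': 'Sales', 'city': 'New York'}

Checking 8 records:
  Olivia White: {department: Sales, city: London}
  Karl Smith: {department: Sales, city: Berlin}
  Carol Anderson: {department: Marketing, city: Rome}
  Eve Jones: {department: Research, city: New York}
  Frank Harris: {department: Marketing, city: Vienna}
  Ivan Jackson: {department: Legal, city: Vienna}
  Liam Jones: {department: Finance, city: Oslo}
  Bob White: {department: Sales, city: New York} <-- MATCH

Matches: ["Bob White"]

["Bob White"]


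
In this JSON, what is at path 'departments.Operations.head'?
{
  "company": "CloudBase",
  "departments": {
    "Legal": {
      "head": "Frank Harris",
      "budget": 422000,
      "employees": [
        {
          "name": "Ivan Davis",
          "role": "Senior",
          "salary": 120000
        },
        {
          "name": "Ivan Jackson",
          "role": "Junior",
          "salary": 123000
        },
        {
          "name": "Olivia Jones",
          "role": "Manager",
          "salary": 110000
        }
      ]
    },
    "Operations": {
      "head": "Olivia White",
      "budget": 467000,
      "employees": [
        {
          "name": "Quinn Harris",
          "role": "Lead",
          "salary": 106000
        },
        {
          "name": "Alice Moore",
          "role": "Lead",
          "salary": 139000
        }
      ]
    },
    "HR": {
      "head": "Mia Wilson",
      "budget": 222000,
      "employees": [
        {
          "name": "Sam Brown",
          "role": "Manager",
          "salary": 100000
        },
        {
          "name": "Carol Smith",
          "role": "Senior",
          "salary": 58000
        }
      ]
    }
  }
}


Path: departments.Operations.head

Navigate:
  -> departments
  -> Operations
  -> head = 'Olivia White'

Olivia White


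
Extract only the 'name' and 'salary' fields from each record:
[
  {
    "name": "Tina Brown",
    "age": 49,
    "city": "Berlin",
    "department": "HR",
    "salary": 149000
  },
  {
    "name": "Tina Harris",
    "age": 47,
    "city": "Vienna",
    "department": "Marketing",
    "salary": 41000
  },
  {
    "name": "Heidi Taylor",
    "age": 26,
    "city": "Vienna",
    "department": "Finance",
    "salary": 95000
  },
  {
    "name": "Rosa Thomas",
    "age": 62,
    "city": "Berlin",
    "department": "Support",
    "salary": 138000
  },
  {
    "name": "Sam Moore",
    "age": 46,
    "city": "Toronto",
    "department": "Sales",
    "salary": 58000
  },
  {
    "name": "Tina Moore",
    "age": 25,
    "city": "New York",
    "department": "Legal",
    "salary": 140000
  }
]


Original: 6 records with fields: name, age, city, department, salary
Keep: ['name', 'salary']
Drop: ['age', 'city', 'department']
Result: 6 records, 2 fields each

[
  {
    "name": "Tina Brown",
    "salary": 149000
  },
  {
    "name": "Tina Harris",
    "salary": 41000
  },
  {
    "name": "Heidi Taylor",
    "salary": 95000
  },
  {
    "name": "Rosa Thomas",
    "salary": 138000
  },
  {
    "name": "Sam Moore",
    "salary": 58000
  },
  {
    "name": "Tina Moore",
    "salary": 140000
  }
]


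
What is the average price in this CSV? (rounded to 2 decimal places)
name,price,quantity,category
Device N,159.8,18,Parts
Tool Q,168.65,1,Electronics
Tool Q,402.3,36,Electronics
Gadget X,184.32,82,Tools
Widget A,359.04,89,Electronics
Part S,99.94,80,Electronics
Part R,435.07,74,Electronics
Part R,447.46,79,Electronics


Computing average price:
Values: [159.8, 168.65, 402.3, 184.32, 359.04, 99.94, 435.07, 447.46]
Sum = 2256.58
Count = 8
Average = 2256.58/8 = 282.0725 exactly -> 282.07 (rounded half-up to 2 decimal places)

282.07


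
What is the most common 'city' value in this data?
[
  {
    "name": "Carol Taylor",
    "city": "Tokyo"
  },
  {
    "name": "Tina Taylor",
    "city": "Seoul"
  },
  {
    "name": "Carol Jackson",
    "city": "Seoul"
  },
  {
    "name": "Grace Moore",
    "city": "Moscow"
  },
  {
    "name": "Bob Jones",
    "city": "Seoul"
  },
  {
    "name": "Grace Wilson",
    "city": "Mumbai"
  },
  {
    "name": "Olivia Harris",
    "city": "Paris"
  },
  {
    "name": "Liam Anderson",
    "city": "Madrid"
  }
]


Counting 'city' values across 8 records:

  Seoul: 3 ###
  Tokyo: 1 #
  Moscow: 1 #
  Mumbai: 1 #
  Paris: 1 #
  Madrid: 1 #

Most common: Seoul (3 times)

Seoul (3 times)


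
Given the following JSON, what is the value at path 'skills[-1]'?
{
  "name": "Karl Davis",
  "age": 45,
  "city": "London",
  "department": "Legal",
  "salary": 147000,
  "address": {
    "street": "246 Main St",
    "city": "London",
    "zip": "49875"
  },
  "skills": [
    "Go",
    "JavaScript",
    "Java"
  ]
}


Query: skills[-1]
Path: skills -> last element
Value: Java

Java


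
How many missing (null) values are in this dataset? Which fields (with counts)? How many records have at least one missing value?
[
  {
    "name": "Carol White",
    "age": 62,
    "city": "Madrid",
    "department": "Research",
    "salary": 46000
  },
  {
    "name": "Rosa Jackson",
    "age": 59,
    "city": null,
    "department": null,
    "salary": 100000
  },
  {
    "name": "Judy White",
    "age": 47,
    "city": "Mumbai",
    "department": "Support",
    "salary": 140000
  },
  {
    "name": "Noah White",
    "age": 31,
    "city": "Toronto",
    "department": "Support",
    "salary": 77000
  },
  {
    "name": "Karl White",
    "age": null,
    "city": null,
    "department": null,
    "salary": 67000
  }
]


Checking for missing (null) values in 5 records:

  Carol White: complete
  Rosa Jackson: city, department
  Judy White: complete
  Noah White: complete
  Karl White: age, city, department

Per field:
  name: 0 missing
  age: 1 missing
  city: 2 missing
  department: 2 missing
  salary: 0 missing

Total missing values: 5
Records with any missing: 2

5 missing values (age: 1, city: 2, department: 2); 2 incomplete records


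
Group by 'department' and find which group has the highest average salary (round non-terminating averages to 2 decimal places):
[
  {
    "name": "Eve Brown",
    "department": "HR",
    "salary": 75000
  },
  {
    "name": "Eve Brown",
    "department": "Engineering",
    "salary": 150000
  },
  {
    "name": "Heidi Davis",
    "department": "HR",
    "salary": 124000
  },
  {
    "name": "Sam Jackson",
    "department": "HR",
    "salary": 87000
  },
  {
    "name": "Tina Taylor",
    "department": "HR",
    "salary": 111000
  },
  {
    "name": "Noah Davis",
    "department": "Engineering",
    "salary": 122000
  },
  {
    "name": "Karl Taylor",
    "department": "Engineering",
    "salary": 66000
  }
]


Group by: department

Groups:
  Engineering: 3 people, avg salary = 338000/3 ≈ $112666.67
  HR: 4 people, avg salary = 397000/4 = $99250

Highest average salary: Engineering (≈$112666.67)

Engineering (≈$112666.67)


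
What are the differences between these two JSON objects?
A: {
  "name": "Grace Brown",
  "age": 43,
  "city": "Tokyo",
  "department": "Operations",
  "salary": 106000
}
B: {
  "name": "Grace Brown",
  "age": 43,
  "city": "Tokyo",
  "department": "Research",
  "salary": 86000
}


Comparing each field (in key order):
  name: same
  age: same
  city: same
  department: DIFFERENT
  salary: DIFFERENT
Differences:
  department: Operations -> Research
  salary: 106000 -> 86000

2 field(s) changed

2 changes: department, salary


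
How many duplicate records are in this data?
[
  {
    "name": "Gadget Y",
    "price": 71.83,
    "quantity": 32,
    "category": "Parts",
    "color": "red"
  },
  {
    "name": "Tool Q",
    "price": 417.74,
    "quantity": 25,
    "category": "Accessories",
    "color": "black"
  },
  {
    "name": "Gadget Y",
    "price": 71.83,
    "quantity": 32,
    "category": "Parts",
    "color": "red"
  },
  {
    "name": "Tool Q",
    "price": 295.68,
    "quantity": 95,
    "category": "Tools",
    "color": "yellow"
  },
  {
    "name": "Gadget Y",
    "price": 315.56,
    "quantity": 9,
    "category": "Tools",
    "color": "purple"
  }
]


Checking 5 records for duplicates:

  Row 1: Gadget Y ($71.83, qty 32)
  Row 2: Tool Q ($417.74, qty 25)
  Row 3: Gadget Y ($71.83, qty 32) <-- DUPLICATE
  Row 4: Tool Q ($295.68, qty 95)
  Row 5: Gadget Y ($315.56, qty 9)

Duplicates found: 1
Unique records: 4

1 duplicates, 4 unique


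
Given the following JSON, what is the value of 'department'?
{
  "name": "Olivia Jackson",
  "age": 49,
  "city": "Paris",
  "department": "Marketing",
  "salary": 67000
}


Looking up field 'department'
Value: Marketing

Marketing


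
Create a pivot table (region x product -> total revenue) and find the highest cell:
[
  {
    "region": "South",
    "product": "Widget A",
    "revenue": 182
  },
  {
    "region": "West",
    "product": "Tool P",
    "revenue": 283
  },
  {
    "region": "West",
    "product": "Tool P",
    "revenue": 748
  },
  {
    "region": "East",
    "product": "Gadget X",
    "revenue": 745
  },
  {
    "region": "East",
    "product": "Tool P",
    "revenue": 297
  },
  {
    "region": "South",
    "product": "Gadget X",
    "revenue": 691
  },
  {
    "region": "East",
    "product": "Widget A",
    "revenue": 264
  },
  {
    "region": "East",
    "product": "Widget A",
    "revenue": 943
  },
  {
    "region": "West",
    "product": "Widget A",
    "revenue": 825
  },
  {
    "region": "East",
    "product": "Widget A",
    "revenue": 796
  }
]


Pivot: region (rows) x product (columns) -> total revenue

     Gadget X      Tool P        Widget A    
East           745           297          2003  
South          691             0           182  
West             0          1031           825  

Highest: East / Widget A = $2003

East / Widget A = $2003


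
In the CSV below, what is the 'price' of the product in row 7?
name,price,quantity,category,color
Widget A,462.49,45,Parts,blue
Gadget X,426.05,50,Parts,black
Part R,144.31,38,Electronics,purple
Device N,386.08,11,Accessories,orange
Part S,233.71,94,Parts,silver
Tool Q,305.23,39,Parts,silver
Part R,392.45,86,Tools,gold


Query: Row 7 ('Part R'), column 'price'
Value: 392.45

392.45


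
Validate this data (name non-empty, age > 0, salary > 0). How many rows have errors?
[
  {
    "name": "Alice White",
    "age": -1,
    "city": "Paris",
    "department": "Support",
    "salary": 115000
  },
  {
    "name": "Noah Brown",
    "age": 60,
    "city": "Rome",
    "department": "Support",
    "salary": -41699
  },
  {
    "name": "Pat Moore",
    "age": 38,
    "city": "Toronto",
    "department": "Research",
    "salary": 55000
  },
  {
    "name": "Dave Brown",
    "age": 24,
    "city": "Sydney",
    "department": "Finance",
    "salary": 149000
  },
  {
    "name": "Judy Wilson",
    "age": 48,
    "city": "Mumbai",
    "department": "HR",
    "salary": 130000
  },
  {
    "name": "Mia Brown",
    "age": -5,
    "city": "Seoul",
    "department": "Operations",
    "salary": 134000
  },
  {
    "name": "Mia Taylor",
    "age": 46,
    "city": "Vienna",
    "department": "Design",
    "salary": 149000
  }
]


Validating 7 records:
Rules: name non-empty, age > 0, salary > 0

  Row 1 (Alice White): negative age: -1
  Row 2 (Noah Brown): negative salary: -41699
  Row 3 (Pat Moore): OK
  Row 4 (Dave Brown): OK
  Row 5 (Judy Wilson): OK
  Row 6 (Mia Brown): negative age: -5
  Row 7 (Mia Taylor): OK

Total errors: 3

3 errors


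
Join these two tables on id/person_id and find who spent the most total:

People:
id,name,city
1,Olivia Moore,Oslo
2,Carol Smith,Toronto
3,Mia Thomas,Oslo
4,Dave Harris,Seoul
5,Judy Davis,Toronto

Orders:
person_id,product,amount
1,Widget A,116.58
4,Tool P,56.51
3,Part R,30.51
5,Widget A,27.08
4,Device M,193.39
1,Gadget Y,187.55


Join on: people.id = orders.person_id

Joined rows:
  Olivia Moore (Oslo) bought Widget A for $116.58
  Dave Harris (Seoul) bought Tool P for $56.51
  Mia Thomas (Oslo) bought Part R for $30.51
  Judy Davis (Toronto) bought Widget A for $27.08
  Dave Harris (Seoul) bought Device M for $193.39
  Olivia Moore (Oslo) bought Gadget Y for $187.55

Total per person:
  Olivia Moore: $304.13
  Dave Harris: $249.90
  Mia Thomas: $30.51
  Judy Davis: $27.08

Top spender: Olivia Moore ($304.13)

Olivia Moore ($304.13)


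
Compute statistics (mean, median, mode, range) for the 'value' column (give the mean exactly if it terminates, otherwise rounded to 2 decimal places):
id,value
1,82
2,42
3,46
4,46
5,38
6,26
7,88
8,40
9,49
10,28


Data: [82, 42, 46, 46, 38, 26, 88, 40, 49, 28]
Count: 10
Sum: 485
Mean: 485/10 = 48.5
Sorted: [26, 28, 38, 40, 42, 46, 46, 49, 82, 88]
Median: 44.0
Mode: 46 (2 times)
Range: 88 - 26 = 62
Min: 26, Max: 88

mean=48.5, median=44.0, mode=46, range=62


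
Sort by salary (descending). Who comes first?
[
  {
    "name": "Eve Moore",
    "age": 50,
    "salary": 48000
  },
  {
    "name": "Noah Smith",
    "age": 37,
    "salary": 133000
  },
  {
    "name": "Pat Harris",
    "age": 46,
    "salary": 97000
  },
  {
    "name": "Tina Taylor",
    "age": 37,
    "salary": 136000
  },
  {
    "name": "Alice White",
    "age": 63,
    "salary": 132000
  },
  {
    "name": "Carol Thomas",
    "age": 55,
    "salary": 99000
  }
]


Sort by: salary (descending)

Sorted order:
  1. Tina Taylor (salary = 136000)
  2. Noah Smith (salary = 133000)
  3. Alice White (salary = 132000)
  4. Carol Thomas (salary = 99000)
  5. Pat Harris (salary = 97000)
  6. Eve Moore (salary = 48000)

First: Tina Taylor

Tina Taylor


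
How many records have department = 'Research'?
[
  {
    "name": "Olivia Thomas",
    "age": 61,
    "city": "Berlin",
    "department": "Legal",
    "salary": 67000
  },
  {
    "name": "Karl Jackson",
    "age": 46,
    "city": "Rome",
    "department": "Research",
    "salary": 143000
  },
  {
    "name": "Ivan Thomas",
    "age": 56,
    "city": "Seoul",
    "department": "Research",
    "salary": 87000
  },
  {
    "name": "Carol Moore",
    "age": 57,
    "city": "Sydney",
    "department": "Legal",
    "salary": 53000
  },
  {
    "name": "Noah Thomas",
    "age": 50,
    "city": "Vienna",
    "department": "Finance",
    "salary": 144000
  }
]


Data: 5 records
Condition: department = 'Research'

Checking each record:
  Olivia Thomas: Legal
  Karl Jackson: Research MATCH
  Ivan Thomas: Research MATCH
  Carol Moore: Legal
  Noah Thomas: Finance

Count: 2

2


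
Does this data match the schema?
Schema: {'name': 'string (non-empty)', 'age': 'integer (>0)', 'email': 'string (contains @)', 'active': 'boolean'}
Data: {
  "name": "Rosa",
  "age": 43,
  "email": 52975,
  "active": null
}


Validating each field against schema:
  name: OK (non-empty string)
  age: OK (positive integer)
  email: FAIL (52975 is not a string)
  active: FAIL (null is not a boolean)

Result: INVALID (2 errors: email, active)

INVALID (2 errors: email, active)


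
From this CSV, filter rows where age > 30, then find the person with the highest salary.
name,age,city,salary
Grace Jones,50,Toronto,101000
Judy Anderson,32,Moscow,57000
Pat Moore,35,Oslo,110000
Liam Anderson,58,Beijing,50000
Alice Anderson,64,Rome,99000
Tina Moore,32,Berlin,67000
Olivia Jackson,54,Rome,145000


Filter: age > 30
Sort by: salary (descending)

Filtered records (7):
  Olivia Jackson, age 54, salary $145000
  Pat Moore, age 35, salary $110000
  Grace Jones, age 50, salary $101000
  Alice Anderson, age 64, salary $99000
  Tina Moore, age 32, salary $67000
  Judy Anderson, age 32, salary $57000
  Liam Anderson, age 58, salary $50000

Highest salary: Olivia Jackson ($145000)

Olivia Jackson


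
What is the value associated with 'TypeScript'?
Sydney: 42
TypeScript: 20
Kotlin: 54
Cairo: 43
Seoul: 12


Looking up key 'TypeScript'
Value: 20

20


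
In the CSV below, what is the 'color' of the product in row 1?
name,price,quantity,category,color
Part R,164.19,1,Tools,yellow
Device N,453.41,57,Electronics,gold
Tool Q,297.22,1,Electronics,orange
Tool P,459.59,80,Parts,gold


Query: Row 1 ('Part R'), column 'color'
Value: yellow

yellow


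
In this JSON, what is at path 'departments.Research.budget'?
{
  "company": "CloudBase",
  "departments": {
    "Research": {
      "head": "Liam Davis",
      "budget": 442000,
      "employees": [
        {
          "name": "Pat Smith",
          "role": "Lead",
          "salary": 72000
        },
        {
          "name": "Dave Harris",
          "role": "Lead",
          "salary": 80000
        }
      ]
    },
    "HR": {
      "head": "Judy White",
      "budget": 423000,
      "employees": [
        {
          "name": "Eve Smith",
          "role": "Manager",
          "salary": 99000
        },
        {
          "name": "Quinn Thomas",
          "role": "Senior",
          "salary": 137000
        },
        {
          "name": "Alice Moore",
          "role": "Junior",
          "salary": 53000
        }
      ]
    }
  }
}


Path: departments.Research.budget

Navigate:
  -> departments
  -> Research
  -> budget = 442000

442000


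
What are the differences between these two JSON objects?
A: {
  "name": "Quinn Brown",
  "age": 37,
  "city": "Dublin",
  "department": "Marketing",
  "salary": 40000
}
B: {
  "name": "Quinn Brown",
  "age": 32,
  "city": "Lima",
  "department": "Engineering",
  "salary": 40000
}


Comparing each field (in key order):
  name: same
  age: DIFFERENT
  city: DIFFERENT
  department: DIFFERENT
  salary: same
Differences:
  age: 37 -> 32
  city: Dublin -> Lima
  department: Marketing -> Engineering

3 field(s) changed

3 changes: age, city, department


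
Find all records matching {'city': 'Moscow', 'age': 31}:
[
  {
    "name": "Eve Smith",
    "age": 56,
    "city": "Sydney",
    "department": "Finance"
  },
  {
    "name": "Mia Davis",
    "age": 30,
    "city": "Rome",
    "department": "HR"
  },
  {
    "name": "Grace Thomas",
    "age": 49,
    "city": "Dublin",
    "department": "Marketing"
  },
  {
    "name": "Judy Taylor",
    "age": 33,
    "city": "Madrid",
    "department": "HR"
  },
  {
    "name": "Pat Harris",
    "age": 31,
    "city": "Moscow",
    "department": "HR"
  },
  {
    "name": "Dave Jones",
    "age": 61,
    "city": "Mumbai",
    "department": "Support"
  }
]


Search criteria: {'city': 'Moscow', 'age': 31}

Checking 6 records:
  Eve Smith: {city: Sydney, age: 56}
  Mia Davis: {city: Rome, age: 30}
  Grace Thomas: {city: Dublin, age: 49}
  Judy Taylor: {city: Madrid, age: 33}
  Pat Harris: {city: Moscow, age: 31} <-- MATCH
  Dave Jones: {city: Mumbai, age: 61}

Matches: ["Pat Harris"]

["Pat Harris"]


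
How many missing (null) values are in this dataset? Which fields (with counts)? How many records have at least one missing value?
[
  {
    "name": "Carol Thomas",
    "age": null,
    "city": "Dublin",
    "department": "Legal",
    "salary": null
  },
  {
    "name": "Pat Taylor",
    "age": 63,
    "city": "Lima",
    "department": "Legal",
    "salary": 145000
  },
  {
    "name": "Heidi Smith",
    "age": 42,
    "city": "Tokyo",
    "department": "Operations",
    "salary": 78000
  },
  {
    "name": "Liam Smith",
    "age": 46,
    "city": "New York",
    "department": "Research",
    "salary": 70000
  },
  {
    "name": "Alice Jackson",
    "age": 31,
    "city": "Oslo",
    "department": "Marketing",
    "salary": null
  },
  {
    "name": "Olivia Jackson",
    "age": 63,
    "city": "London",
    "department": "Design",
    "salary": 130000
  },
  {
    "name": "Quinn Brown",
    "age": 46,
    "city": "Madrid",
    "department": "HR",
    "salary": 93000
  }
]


Checking for missing (null) values in 7 records:

  Carol Thomas: age, salary
  Pat Taylor: complete
  Heidi Smith: complete
  Liam Smith: complete
  Alice Jackson: salary
  Olivia Jackson: complete
  Quinn Brown: complete

Per field:
  name: 0 missing
  age: 1 missing
  city: 0 missing
  department: 0 missing
  salary: 2 missing

Total missing values: 3
Records with any missing: 2

3 missing values (age: 1, salary: 2); 2 incomplete records


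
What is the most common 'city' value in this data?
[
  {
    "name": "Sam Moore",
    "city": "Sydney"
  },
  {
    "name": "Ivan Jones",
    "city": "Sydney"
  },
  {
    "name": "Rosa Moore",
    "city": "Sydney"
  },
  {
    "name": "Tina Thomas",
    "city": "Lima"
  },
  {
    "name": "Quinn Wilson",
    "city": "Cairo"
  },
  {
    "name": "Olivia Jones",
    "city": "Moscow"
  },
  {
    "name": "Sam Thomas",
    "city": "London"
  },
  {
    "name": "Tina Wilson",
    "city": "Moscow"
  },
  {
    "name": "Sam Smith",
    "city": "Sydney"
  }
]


Counting 'city' values across 9 records:

  Sydney: 4 ####
  Moscow: 2 ##
  Lima: 1 #
  Cairo: 1 #
  London: 1 #

Most common: Sydney (4 times)

Sydney (4 times)


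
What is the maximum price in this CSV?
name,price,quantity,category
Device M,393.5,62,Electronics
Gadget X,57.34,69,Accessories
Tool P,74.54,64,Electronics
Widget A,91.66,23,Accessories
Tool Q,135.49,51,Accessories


Computing maximum price:
Values: [393.5, 57.34, 74.54, 91.66, 135.49]
Max = 393.5

393.5


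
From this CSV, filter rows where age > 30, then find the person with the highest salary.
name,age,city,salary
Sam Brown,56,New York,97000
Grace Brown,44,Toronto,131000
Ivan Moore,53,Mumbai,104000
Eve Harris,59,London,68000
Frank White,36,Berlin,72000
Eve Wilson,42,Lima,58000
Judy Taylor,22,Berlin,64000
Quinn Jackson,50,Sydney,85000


Filter: age > 30
Sort by: salary (descending)

Filtered records (7):
  Grace Brown, age 44, salary $131000
  Ivan Moore, age 53, salary $104000
  Sam Brown, age 56, salary $97000
  Quinn Jackson, age 50, salary $85000
  Frank White, age 36, salary $72000
  Eve Harris, age 59, salary $68000
  Eve Wilson, age 42, salary $58000

Highest salary: Grace Brown ($131000)

Grace Brown


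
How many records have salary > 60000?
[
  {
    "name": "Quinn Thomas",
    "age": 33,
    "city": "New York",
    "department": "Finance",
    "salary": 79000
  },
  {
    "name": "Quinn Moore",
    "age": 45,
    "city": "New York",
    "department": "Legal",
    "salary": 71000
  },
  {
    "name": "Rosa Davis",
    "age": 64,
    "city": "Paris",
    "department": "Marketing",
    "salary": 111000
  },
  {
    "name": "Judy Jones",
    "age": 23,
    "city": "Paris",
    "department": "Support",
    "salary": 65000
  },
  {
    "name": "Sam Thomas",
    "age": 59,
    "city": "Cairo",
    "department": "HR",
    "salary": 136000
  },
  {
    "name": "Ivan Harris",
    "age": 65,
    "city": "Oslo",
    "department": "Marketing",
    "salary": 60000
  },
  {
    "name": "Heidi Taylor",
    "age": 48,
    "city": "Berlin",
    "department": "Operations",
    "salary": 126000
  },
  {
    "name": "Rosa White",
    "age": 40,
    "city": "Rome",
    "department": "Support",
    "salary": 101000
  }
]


Data: 8 records
Condition: salary > 60000

Checking each record:
  Quinn Thomas: 79000 MATCH
  Quinn Moore: 71000 MATCH
  Rosa Davis: 111000 MATCH
  Judy Jones: 65000 MATCH
  Sam Thomas: 136000 MATCH
  Ivan Harris: 60000
  Heidi Taylor: 126000 MATCH
  Rosa White: 101000 MATCH

Count: 7

7


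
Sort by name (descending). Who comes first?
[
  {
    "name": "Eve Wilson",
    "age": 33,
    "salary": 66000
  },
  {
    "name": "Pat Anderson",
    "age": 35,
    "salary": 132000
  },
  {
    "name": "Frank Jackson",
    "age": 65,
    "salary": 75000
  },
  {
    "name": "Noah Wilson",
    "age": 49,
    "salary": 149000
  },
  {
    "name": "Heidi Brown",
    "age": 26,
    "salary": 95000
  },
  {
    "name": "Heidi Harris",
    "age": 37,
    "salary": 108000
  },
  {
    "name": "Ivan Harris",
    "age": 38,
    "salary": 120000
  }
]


Sort by: name (descending)

Sorted order:
  1. Pat Anderson (name = Pat Anderson)
  2. Noah Wilson (name = Noah Wilson)
  3. Ivan Harris (name = Ivan Harris)
  4. Heidi Harris (name = Heidi Harris)
  5. Heidi Brown (name = Heidi Brown)
  6. Frank Jackson (name = Frank Jackson)
  7. Eve Wilson (name = Eve Wilson)

First: Pat Anderson

Pat Anderson


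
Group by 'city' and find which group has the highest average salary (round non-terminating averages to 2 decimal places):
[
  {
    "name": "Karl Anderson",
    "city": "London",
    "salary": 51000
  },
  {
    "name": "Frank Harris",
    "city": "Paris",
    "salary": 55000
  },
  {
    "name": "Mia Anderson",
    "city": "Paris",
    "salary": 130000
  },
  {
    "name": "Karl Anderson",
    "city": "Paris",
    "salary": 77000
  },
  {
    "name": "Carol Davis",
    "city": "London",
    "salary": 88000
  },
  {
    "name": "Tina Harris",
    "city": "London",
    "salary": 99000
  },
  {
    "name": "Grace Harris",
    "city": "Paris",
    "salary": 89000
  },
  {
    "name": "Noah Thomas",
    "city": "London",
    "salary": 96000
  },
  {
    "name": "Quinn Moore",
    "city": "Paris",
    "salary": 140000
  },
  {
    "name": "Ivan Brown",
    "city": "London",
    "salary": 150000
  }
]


Group by: city

Groups:
  London: 5 people, avg salary = 484000/5 = $96800
  Paris: 5 people, avg salary = 491000/5 = $98200

Highest average salary: Paris ($98200)

Paris ($98200)


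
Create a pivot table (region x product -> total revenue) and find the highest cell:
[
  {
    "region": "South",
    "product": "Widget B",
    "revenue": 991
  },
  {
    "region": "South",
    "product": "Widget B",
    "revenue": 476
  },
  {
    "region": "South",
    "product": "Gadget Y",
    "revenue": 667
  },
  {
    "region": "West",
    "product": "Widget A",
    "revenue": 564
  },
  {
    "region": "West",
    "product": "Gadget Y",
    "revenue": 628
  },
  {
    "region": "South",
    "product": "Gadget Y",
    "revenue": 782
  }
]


Pivot: region (rows) x product (columns) -> total revenue

     Gadget Y      Widget A      Widget B    
South         1449             0          1467  
West           628           564             0  

Highest: South / Widget B = $1467

South / Widget B = $1467


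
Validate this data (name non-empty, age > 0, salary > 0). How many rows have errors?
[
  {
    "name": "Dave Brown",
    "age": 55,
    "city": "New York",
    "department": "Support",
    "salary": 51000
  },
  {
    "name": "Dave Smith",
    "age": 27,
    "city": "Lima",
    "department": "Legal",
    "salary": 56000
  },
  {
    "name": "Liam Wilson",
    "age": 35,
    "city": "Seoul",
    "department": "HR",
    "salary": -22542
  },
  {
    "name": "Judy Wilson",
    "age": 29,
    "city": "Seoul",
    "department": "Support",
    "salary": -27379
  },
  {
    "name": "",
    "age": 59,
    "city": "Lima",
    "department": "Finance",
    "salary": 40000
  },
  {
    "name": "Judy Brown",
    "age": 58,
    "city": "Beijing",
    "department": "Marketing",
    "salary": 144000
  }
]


Validating 6 records:
Rules: name non-empty, age > 0, salary > 0

  Row 1 (Dave Brown): OK
  Row 2 (Dave Smith): OK
  Row 3 (Liam Wilson): negative salary: -22542
  Row 4 (Judy Wilson): negative salary: -27379
  Row 5 (???): empty name
  Row 6 (Judy Brown): OK

Total errors: 3

3 errors


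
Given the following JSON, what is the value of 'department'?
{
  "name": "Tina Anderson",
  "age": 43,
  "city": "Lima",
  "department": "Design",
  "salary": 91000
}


Looking up field 'department'
Value: Design

Design


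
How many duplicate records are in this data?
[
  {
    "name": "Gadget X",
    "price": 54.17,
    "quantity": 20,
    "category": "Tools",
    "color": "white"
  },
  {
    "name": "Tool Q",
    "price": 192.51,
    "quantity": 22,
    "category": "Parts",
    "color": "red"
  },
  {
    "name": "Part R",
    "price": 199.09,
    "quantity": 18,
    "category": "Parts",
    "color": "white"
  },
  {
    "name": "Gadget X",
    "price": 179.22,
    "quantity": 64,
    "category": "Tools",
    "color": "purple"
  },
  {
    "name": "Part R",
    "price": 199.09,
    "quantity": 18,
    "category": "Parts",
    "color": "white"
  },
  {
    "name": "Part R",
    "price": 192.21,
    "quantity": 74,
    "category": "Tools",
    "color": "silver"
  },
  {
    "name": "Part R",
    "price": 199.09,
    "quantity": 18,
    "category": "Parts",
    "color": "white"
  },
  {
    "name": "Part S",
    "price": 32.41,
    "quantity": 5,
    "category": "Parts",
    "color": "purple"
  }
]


Checking 8 records for duplicates:

  Row 1: Gadget X ($54.17, qty 20)
  Row 2: Tool Q ($192.51, qty 22)
  Row 3: Part R ($199.09, qty 18)
  Row 4: Gadget X ($179.22, qty 64)
  Row 5: Part R ($199.09, qty 18) <-- DUPLICATE
  Row 6: Part R ($192.21, qty 74)
  Row 7: Part R ($199.09, qty 18) <-- DUPLICATE
  Row 8: Part S ($32.41, qty 5)

Duplicates found: 2
Unique records: 6

2 duplicates, 6 unique


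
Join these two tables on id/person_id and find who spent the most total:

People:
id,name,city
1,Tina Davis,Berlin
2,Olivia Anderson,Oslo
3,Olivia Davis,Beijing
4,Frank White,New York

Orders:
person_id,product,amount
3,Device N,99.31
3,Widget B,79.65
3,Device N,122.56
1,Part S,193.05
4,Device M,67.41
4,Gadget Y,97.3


Join on: people.id = orders.person_id

Joined rows:
  Olivia Davis (Beijing) bought Device N for $99.31
  Olivia Davis (Beijing) bought Widget B for $79.65
  Olivia Davis (Beijing) bought Device N for $122.56
  Tina Davis (Berlin) bought Part S for $193.05
  Frank White (New York) bought Device M for $67.41
  Frank White (New York) bought Gadget Y for $97.3

Total per person:
  Olivia Davis: $301.52
  Tina Davis: $193.05
  Frank White: $164.71

Top spender: Olivia Davis ($301.52)

Olivia Davis ($301.52)


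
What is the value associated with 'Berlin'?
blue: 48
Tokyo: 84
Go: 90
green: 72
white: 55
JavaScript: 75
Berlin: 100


Looking up key 'Berlin'
Value: 100

100


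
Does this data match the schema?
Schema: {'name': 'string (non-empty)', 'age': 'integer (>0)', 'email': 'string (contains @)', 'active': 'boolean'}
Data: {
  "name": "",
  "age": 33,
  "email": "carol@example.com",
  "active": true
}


Validating each field against schema:
  name: FAIL ("" is an empty string)
  age: OK (positive integer)
  email: OK (string with @)
  active: OK (boolean)

Result: INVALID (1 error: name)

INVALID (1 error: name)


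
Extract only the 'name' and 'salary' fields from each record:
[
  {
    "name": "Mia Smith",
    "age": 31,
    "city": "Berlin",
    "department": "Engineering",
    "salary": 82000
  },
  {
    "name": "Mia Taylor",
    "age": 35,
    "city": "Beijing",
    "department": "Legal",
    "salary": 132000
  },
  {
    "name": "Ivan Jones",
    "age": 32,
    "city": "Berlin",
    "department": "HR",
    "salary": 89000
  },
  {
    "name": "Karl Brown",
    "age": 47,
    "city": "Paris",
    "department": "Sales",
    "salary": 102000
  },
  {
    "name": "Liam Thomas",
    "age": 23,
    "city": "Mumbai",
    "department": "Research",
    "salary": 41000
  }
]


Original: 5 records with fields: name, age, city, department, salary
Keep: ['name', 'salary']
Drop: ['age', 'city', 'department']
Result: 5 records, 2 fields each

[
  {
    "name": "Mia Smith",
    "salary": 82000
  },
  {
    "name": "Mia Taylor",
    "salary": 132000
  },
  {
    "name": "Ivan Jones",
    "salary": 89000
  },
  {
    "name": "Karl Brown",
    "salary": 102000
  },
  {
    "name": "Liam Thomas",
    "salary": 41000
  }
]


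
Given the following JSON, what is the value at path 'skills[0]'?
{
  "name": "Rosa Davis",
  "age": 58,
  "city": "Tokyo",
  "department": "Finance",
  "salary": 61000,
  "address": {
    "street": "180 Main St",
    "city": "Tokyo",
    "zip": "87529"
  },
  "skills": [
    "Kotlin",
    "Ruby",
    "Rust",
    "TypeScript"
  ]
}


Query: skills[0]
Path: skills -> first element
Value: Kotlin

Kotlin


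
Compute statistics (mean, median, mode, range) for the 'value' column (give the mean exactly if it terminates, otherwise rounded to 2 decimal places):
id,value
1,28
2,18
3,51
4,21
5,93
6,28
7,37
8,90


Data: [28, 18, 51, 21, 93, 28, 37, 90]
Count: 8
Sum: 366
Mean: 366/8 = 45.75
Sorted: [18, 21, 28, 28, 37, 51, 90, 93]
Median: 32.5
Mode: 28 (2 times)
Range: 93 - 18 = 75
Min: 18, Max: 93

mean=45.75, median=32.5, mode=28, range=75


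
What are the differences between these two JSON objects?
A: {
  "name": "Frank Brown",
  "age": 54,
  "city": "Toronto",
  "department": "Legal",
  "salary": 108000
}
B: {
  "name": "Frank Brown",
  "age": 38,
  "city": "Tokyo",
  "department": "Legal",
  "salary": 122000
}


Comparing each field (in key order):
  name: same
  age: DIFFERENT
  city: DIFFERENT
  department: same
  salary: DIFFERENT
Differences:
  age: 54 -> 38
  city: Toronto -> Tokyo
  salary: 108000 -> 122000

3 field(s) changed

3 changes: age, city, salary


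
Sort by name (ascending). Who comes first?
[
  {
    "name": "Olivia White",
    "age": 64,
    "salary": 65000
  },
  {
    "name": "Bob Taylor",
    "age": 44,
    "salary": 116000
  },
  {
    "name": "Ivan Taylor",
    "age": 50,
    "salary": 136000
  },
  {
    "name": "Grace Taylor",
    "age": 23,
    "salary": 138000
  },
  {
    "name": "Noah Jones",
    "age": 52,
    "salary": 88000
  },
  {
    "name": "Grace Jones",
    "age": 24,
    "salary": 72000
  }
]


Sort by: name (ascending)

Sorted order:
  1. Bob Taylor (name = Bob Taylor)
  2. Grace Jones (name = Grace Jones)
  3. Grace Taylor (name = Grace Taylor)
  4. Ivan Taylor (name = Ivan Taylor)
  5. Noah Jones (name = Noah Jones)
  6. Olivia White (name = Olivia White)

First: Bob Taylor

Bob Taylor


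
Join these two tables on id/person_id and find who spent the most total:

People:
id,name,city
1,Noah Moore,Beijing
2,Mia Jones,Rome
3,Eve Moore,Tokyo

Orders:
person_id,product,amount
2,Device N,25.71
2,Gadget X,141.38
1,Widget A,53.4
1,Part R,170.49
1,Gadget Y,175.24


Join on: people.id = orders.person_id

Joined rows:
  Mia Jones (Rome) bought Device N for $25.71
  Mia Jones (Rome) bought Gadget X for $141.38
  Noah Moore (Beijing) bought Widget A for $53.4
  Noah Moore (Beijing) bought Part R for $170.49
  Noah Moore (Beijing) bought Gadget Y for $175.24

Total per person:
  Noah Moore: $399.13
  Mia Jones: $167.09

Top spender: Noah Moore ($399.13)

Noah Moore ($399.13)


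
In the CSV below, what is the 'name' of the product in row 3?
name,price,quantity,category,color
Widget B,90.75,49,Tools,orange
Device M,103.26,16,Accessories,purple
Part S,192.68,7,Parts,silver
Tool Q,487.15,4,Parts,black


Query: Row 3 ('Part S'), column 'name'
Value: Part S

Part S
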